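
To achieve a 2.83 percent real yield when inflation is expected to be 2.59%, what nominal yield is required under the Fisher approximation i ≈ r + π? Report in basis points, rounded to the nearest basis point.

i ≈ r + π = 2.83% + 2.59% = 542 basis points.

542 basis points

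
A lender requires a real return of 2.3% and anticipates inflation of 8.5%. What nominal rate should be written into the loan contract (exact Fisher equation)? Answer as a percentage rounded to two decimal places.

11.00%

(1 + i) = (1 + r)(1 + π) = 1.02300 × 1.08500 = 1.109955
i = 1.109955 − 1, so the required nominal rate is 11.00%.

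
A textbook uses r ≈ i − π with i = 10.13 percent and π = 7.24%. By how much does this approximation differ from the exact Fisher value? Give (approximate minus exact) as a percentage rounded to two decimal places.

Approximate: r ≈ 10.130% − 7.240% = 2.8900%
Exact: (1 + 0.1013)/(1 + 0.0724) − 1 = 2.6949%
Error = 2.8900% − 2.6949% = 0.1951% → 0.20%.

0.20%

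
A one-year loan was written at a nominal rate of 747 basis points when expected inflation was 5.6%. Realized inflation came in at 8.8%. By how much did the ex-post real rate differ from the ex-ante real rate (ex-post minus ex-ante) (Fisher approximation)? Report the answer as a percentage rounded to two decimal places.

-3.20%

Ex-ante: 7.47% − 5.6% = 1.870%
Ex-post: 7.47% − 8.8% = -1.330%
Difference (ex-post − ex-ante) = -3.2000% → -3.20%.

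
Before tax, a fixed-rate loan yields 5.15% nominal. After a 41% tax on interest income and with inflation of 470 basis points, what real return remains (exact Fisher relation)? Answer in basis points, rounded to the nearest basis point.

After-tax nominal return = 5.15% × (1 − 0.41) = 3.0385%.
1 + r = 1.030385 / 1.04700 = 0.984131
After-tax real rate = 0.984131 − 1 → -159 basis points.

-159 basis points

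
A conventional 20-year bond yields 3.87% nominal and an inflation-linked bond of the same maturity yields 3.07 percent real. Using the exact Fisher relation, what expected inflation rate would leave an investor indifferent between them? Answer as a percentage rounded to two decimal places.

(1 + π) = (1 + i)/(1 + r) = 1.03870 / 1.03070 = 1.007762
Break-even inflation = 1.007762 − 1 → 0.78%.

0.78%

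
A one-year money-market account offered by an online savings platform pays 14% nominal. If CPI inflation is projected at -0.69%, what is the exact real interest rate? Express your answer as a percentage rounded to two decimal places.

By the Fisher relation, 1 + r = (1 + i)/(1 + π).
1 + r = 1.14000 / 0.99310 = 1.147921
r = 1.147921 − 1 = 14.7921%, i.e. 14.79%.

14.79%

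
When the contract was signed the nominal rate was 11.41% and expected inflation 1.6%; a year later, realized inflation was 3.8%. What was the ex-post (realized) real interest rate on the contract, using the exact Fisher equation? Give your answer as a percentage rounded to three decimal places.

7.331%

Ex-post: (1 + 0.1141)/(1 + 0.0380) − 1 = 7.3314%
So the realized real rate is 7.331%.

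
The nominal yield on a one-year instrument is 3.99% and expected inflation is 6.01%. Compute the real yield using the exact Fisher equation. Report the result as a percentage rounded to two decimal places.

By the Fisher identity, 1 + r = (1 + i)/(1 + π).
1 + r = 1.03990 / 1.06010 = 0.980945
r = 0.980945 − 1 = -1.9055%, i.e. -1.91%.

-1.91%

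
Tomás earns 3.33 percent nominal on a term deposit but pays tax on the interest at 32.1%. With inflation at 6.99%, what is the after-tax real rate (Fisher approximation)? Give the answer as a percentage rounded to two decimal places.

After-tax nominal return = 3.33% × (1 − 0.321) = 2.26107%.
r ≈ 2.26107% − 6.99% → -4.73%.

-4.73%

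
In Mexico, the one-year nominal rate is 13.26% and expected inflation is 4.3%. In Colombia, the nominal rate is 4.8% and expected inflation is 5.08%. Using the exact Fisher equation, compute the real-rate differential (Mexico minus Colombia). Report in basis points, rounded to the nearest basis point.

Mexico: (1 + 0.1326)/(1 + 0.0430) − 1 = 8.5906%
Colombia: (1 + 0.0480)/(1 + 0.0508) − 1 = -0.2665%
Differential = 8.5906% − (-0.2665%) = 8.8571% → 886 basis points.

886 basis points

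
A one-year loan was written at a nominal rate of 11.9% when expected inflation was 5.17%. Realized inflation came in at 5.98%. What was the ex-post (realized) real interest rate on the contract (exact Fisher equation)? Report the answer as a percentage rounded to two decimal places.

Ex-post: (1 + 0.1190)/(1 + 0.0598) − 1 = 5.5860%
So the realized real rate is 5.59%.

5.59%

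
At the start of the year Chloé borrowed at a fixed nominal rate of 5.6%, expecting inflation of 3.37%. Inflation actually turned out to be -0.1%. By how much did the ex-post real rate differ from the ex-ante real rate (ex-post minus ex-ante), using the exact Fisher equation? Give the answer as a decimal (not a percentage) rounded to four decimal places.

0.0355

Ex-ante: (1 + 0.0560)/(1 + 0.0337) − 1 = 2.1573%
Ex-post: (1 + 0.0560)/(1 − 0.0010) − 1 = 5.7057%
Difference (ex-post − ex-ante) = 3.5484% → 0.0355.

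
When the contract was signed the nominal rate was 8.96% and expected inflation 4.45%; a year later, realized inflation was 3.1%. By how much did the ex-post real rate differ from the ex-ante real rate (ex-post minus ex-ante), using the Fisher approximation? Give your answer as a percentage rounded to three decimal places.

Ex-ante: 8.96% − 4.45% = 4.510%
Ex-post: 8.96% − 3.1% = 5.860%
Difference (ex-post − ex-ante) = 1.3500% → 1.350%.

1.350%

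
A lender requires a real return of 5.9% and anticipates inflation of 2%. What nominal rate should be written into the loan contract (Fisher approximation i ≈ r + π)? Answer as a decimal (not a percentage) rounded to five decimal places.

i ≈ r + π = 5.9% + 2% = 0.07900.

0.07900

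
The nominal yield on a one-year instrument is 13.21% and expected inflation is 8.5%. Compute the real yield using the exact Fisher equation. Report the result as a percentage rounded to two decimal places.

4.34%

1 + r = 1.13210 / 1.08500 = 1.043410
r = 1.043410 − 1 = 4.3410%, i.e. 4.34%.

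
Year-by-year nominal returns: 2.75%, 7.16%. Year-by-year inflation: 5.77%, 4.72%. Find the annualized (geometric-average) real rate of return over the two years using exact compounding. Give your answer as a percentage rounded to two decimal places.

Compound the nominal returns: 1.0275 × 1.0716 = 1.10106900.
Compound inflation: 1.0577 × 1.0472 = 1.10762344.
Deflate: 1.10106900 / 1.10762344 = 0.99408243.
Annualized real rate = 0.99408243^(1/2) − 1 = -0.2963% → -0.30%.

-0.30%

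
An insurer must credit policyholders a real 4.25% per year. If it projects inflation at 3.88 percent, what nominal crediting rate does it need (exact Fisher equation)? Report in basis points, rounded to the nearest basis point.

829 basis points

(1 + i) = (1 + r)(1 + π) = 1.04250 × 1.03880 = 1.082949
i = 1.082949 − 1, so the required nominal rate is 829 basis points.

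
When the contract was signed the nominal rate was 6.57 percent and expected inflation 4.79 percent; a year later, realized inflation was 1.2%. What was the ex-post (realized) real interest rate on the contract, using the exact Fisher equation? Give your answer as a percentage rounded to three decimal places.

Ex-post: (1 + 0.0657)/(1 + 0.0120) − 1 = 5.3063%
So the realized real rate is 5.306%.

5.306%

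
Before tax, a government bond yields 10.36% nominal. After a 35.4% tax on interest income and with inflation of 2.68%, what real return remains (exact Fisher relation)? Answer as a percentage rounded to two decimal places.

3.91%

After-tax nominal return = 10.36% × (1 − 0.354) = 6.69256%.
1 + r = 1.0669256 / 1.02680 = 1.039078
After-tax real rate = 1.039078 − 1 → 3.91%.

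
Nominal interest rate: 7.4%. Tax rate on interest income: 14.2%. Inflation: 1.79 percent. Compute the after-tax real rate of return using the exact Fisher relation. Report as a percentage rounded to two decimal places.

After-tax nominal return = 7.4% × (1 − 0.142) = 6.3492%.
1 + r = 1.063492 / 1.01790 = 1.044790
After-tax real rate = 1.044790 − 1 → 4.48%.

4.48%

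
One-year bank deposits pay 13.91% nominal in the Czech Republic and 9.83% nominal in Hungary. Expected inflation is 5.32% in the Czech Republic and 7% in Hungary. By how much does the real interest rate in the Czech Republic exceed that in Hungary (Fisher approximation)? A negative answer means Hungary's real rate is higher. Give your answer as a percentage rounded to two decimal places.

5.76%

The Czech Republic: 13.91% − 5.32% = 8.590%
Hungary: 9.83% − 7% = 2.830%
Differential = 5.760% → 5.76%.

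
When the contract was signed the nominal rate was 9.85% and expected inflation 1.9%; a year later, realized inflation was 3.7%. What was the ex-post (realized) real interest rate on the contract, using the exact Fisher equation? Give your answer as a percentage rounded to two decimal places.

Ex-post: (1 + 0.0985)/(1 + 0.0370) − 1 = 5.9306%
So the realized real rate is 5.93%.

5.93%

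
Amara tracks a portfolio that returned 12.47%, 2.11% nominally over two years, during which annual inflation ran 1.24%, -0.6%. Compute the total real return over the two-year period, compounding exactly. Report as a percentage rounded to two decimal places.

Nominal growth factor = 1.1247 × 1.0211 = 1.148431
Price-level growth factor = 1.0124 × 0.9940 = 1.006326
Real growth factor = 1.148431 / 1.006326 = 1.141212
Total real return = 1.141212 − 1 → 14.12%.

14.12%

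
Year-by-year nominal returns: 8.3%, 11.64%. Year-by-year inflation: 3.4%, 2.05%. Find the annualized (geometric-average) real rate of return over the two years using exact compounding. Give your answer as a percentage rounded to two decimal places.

7.04%

Compound the nominal returns: 1.0830 × 1.1164 = 1.20906120.
Compound inflation: 1.0340 × 1.0205 = 1.05519700.
Deflate: 1.20906120 / 1.05519700 = 1.14581562.
Annualized real rate = 1.14581562^(1/2) − 1 = 7.0428% → 7.04%.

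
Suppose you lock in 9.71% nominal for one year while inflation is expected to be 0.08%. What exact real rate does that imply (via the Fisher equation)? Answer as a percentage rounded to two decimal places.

By the Fisher equation, 1 + r = (1 + i)/(1 + π).
1 + r = 1.09710 / 1.00080 = 1.096223
r = 1.096223 − 1 = 9.6223%, i.e. 9.62%.

9.62%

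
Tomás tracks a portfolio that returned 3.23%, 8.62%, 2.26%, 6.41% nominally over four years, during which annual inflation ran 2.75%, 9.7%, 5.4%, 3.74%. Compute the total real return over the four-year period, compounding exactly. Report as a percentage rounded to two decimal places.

-1.00%

Nominal growth factor = 1.0323 × 1.0862 × 1.0226 × 1.0641 = 1.220124
Price-level growth factor = 1.0275 × 1.0970 × 1.0540 × 1.0374 = 1.232467
Real growth factor = 1.220124 / 1.232467 = 0.989985
Total real return = 0.989985 − 1 → -1.00%.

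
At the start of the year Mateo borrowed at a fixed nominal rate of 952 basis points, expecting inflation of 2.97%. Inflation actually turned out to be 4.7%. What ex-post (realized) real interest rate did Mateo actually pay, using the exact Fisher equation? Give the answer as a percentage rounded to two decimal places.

4.60%

Ex-post: (1 + 0.0952)/(1 + 0.0470) − 1 = 4.6036%
So the realized real rate is 4.60%.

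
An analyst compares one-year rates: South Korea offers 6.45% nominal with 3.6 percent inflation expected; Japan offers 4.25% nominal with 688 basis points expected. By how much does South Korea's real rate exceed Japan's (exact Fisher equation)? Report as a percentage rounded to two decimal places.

5.21%

South Korea: (1 + 0.0645)/(1 + 0.0360) − 1 = 2.7510%
Japan: (1 + 0.0425)/(1 + 0.0688) − 1 = -2.4607%
Differential = 2.7510% − (-2.4607%) = 5.2117% → 5.21%.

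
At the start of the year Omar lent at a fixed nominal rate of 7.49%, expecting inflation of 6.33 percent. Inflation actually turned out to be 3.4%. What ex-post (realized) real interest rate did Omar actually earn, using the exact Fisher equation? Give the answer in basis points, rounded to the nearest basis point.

396 basis points

Ex-post: (1 + 0.0749)/(1 + 0.0340) − 1 = 3.9555%
So the realized real rate is 396 basis points.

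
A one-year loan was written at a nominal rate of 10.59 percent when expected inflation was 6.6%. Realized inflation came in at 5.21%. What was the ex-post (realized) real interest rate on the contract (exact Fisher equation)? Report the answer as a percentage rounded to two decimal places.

Ex-post: (1 + 0.1059)/(1 + 0.0521) − 1 = 5.1136%
So the realized real rate is 5.11%.

5.11%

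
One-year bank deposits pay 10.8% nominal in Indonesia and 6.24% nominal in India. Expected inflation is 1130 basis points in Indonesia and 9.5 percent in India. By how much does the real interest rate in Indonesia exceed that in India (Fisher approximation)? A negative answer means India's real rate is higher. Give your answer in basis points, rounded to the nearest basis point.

Indonesia: 10.8% − 11.3% = -0.500%
India: 6.24% − 9.5% = -3.260%
Differential = 2.760% → 276 basis points.

276 basis points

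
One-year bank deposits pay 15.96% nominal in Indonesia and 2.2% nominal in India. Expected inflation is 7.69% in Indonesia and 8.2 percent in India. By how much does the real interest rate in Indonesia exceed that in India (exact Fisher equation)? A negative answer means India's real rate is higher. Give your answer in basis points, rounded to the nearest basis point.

1322 basis points

Indonesia: (1 + 0.1596)/(1 + 0.0769) − 1 = 7.6795%
India: (1 + 0.0220)/(1 + 0.0820) − 1 = -5.5453%
Differential = 7.6795% − (-5.5453%) = 13.2247% → 1322 basis points.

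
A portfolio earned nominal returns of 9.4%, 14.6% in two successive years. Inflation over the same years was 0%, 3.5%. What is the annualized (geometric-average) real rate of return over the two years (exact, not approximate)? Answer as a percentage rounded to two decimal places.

Compound the nominal returns: 1.0940 × 1.1460 = 1.25372400.
Compound inflation: 1.0000 × 1.0350 = 1.03500000.
Deflate: 1.25372400 / 1.03500000 = 1.21132754.
Annualized real rate = 1.21132754^(1/2) − 1 = 10.0603% → 10.06%.

10.06%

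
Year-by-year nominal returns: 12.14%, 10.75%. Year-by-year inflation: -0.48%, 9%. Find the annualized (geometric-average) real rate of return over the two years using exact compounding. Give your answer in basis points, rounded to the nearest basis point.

700 basis points

Nominal growth factor = 1.1214 × 1.1075 = 1.24195050
Price-level growth factor = 0.9952 × 1.0900 = 1.08476800
Real growth factor = 1.24195050 / 1.08476800 = 1.14489965
Annualized real rate = 1.14489965^(1/2) − 1 = 7.0000% → 700 basis points.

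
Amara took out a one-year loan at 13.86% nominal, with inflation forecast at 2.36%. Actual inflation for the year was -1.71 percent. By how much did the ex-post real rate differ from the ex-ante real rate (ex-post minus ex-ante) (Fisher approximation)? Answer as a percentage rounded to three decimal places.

Ex-ante: 13.86% − 2.36% = 11.500%
Ex-post: 13.86% − (-1.71%) = 15.570%
Difference (ex-post − ex-ante) = 4.0700% → 4.070%.

4.070%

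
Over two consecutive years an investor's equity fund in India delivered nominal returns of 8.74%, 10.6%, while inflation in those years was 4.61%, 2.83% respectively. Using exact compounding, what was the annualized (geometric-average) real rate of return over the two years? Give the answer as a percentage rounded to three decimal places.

5.737%

Compound the nominal returns: 1.0874 × 1.1060 = 1.20266440.
Compound inflation: 1.0461 × 1.0283 = 1.07570463.
Deflate: 1.20266440 / 1.07570463 = 1.11802475.
Annualized real rate = 1.11802475^(1/2) − 1 = 5.7367% → 5.737%.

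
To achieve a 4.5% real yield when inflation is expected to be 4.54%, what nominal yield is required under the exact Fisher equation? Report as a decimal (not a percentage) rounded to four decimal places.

(1 + i) = (1 + r)(1 + π) = 1.04500 × 1.04540 = 1.092443
i = 1.092443 − 1, so the required nominal rate is 0.0924.

0.0924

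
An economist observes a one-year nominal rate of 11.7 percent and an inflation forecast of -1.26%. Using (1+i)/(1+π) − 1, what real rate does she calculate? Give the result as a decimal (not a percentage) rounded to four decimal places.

0.1313

1 + r = 1.11700 / 0.98740 = 1.131254
r = 1.131254 − 1 = 13.1254%, i.e. 0.1313.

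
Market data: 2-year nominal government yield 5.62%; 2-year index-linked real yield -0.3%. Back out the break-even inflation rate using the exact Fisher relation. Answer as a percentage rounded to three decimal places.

5.938%

(1 + π) = (1 + i)/(1 + r) = 1.05620 / 0.99700 = 1.059378
Break-even inflation = 1.059378 − 1 → 5.938%.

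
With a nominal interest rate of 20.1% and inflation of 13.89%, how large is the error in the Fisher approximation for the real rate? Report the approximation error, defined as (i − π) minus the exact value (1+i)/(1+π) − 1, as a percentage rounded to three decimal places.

Approximate: r ≈ 20.100% − 13.890% = 6.2100%
Exact: (1 + 0.2010)/(1 + 0.1389) − 1 = 5.4526%
Error = 6.2100% − 5.4526% = 0.7574% → 0.757%.

0.757%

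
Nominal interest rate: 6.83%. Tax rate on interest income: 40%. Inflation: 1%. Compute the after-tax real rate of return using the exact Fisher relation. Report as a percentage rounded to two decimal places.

After-tax nominal return = 6.83% × (1 − 0.4) = 4.0980%.
1 + r = 1.04098 / 1.01000 = 1.030673
After-tax real rate = 1.030673 − 1 → 3.07%.

3.07%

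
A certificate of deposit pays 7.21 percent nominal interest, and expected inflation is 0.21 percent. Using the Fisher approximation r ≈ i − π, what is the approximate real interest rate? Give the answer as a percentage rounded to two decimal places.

7.00%

r ≈ i − π = 7.21% − 0.21% = 7.00%.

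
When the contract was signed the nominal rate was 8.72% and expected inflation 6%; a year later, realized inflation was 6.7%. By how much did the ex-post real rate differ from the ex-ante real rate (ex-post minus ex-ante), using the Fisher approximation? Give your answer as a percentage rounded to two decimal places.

-0.70%

Ex-ante: 8.72% − 6% = 2.720%
Ex-post: 8.72% − 6.7% = 2.020%
Difference (ex-post − ex-ante) = -0.7000% → -0.70%.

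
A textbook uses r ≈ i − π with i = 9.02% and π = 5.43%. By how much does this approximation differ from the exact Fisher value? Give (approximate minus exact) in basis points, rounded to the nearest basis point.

18 basis points

Approximate: r ≈ 9.020% − 5.430% = 3.5900%
Exact: (1 + 0.0902)/(1 + 0.0543) − 1 = 3.4051%
Error = 3.5900% − 3.4051% = 0.1849% → 18 basis points.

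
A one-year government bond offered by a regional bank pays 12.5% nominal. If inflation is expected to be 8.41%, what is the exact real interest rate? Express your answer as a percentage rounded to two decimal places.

1 + r = 1.12500 / 1.08410 = 1.037727
r = 1.037727 − 1 = 3.7727%, i.e. 3.77%.

3.77%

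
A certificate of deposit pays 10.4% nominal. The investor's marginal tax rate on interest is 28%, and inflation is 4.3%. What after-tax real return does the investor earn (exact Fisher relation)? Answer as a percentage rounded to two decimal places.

After-tax nominal return = 10.4% × (1 − 0.28) = 7.4880%.
1 + r = 1.07488 / 1.04300 = 1.030566
After-tax real rate = 1.030566 − 1 → 3.06%.

3.06%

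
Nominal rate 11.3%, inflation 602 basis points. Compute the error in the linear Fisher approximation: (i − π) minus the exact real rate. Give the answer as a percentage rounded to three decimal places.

0.300%

Approximate: r ≈ 11.300% − 6.020% = 5.2800%
Exact: (1 + 0.1130)/(1 + 0.0602) − 1 = 4.9802%
Error = 5.2800% − 4.9802% = 0.2998% → 0.300%.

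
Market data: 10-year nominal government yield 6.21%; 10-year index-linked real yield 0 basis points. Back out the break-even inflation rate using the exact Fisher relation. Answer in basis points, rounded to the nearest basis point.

(1 + π) = (1 + i)/(1 + r) = 1.06210 / 1.00000 = 1.062100
Break-even inflation = 1.062100 − 1 → 621 basis points.

621 basis points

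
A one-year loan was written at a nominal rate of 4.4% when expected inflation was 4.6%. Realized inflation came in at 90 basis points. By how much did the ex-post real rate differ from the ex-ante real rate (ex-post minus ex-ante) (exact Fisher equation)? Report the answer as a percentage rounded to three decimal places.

3.660%

Ex-ante: (1 + 0.0440)/(1 + 0.0460) − 1 = -0.1912%
Ex-post: (1 + 0.0440)/(1 + 0.0090) − 1 = 3.4688%
Difference (ex-post − ex-ante) = 3.6600% → 3.660%.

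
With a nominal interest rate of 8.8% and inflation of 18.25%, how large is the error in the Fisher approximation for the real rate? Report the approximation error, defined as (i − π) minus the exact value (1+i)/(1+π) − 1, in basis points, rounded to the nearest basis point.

-146 basis points

Approximate: r ≈ 8.800% − 18.250% = -9.4500%
Exact: (1 + 0.0880)/(1 + 0.1825) − 1 = -7.9915%
Error = -9.4500% − (-7.9915%) = -1.4585% → -146 basis points.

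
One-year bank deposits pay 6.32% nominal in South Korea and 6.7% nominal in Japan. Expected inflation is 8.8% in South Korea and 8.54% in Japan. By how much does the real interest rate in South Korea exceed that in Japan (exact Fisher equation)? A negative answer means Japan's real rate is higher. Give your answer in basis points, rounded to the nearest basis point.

-58 basis points

South Korea: (1 + 0.0632)/(1 + 0.0880) − 1 = -2.2794%
Japan: (1 + 0.0670)/(1 + 0.0854) − 1 = -1.6952%
Differential = -2.2794% − (-1.6952%) = -0.5842% → -58 basis points.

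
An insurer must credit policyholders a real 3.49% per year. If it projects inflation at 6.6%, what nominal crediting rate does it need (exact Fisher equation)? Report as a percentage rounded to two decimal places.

(1 + i) = (1 + r)(1 + π) = 1.03490 × 1.06600 = 1.1032034
i = 1.1032034 − 1, so the required nominal rate is 10.32%.

10.32%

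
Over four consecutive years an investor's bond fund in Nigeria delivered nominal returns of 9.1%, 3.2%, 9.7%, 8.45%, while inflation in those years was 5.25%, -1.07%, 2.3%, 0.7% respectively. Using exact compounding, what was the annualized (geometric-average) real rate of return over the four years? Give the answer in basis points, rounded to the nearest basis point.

Compound the nominal returns: 1.0910 × 1.0320 × 1.0970 × 1.0845 = 1.33949357.
Compound inflation: 1.0525 × 0.9893 × 1.0230 × 1.0070 = 1.07264304.
Deflate: 1.33949357 / 1.07264304 = 1.24877850.
Annualized real rate = 1.24877850^(1/4) − 1 = 5.7113% → 571 basis points.

571 basis points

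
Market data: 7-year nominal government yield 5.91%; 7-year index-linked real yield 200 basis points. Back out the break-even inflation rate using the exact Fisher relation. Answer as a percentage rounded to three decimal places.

(1 + π) = (1 + i)/(1 + r) = 1.05910 / 1.02000 = 1.038333
Break-even inflation = 1.038333 − 1 → 3.833%.

3.833%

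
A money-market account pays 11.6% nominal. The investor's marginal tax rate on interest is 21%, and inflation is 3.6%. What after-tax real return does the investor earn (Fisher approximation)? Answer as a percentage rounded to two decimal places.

After-tax nominal return = 11.6% × (1 − 0.21) = 9.1640%.
r ≈ 9.1640% − 3.6% → 5.56%.

5.56%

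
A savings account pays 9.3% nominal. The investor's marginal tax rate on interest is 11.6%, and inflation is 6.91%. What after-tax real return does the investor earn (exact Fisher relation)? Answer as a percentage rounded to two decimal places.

1.23%

After-tax nominal return = 9.3% × (1 − 0.116) = 8.2212%.
1 + r = 1.082212 / 1.06910 = 1.012265
After-tax real rate = 1.012265 − 1 → 1.23%.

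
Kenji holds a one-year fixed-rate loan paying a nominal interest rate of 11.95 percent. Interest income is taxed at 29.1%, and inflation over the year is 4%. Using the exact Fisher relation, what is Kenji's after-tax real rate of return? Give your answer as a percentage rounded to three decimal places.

After-tax nominal return = 11.95% × (1 − 0.291) = 8.47255%.
1 + r = 1.0847255 / 1.04000 = 1.0430053
After-tax real rate = 1.0430053 − 1 → 4.301%.

4.301%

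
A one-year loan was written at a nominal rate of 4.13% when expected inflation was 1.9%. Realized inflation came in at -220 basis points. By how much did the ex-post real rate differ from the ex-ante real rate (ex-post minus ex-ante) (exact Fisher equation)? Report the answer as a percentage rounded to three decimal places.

Ex-ante: (1 + 0.0413)/(1 + 0.0190) − 1 = 2.1884%
Ex-post: (1 + 0.0413)/(1 − 0.0220) − 1 = 6.4724%
Difference (ex-post − ex-ante) = 4.2840% → 4.284%.

4.284%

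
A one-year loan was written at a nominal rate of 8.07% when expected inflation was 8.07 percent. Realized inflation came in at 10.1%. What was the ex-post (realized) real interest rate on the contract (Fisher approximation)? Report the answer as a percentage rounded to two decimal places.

-2.03%

Ex-post: 8.07% − 10.1% = -2.030%
So the realized real rate is -2.03%.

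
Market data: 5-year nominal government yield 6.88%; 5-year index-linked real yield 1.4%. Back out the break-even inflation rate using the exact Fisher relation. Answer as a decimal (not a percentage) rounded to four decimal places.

(1 + π) = (1 + i)/(1 + r) = 1.06880 / 1.01400 = 1.054043
Break-even inflation = 1.054043 − 1 → 0.0540.

0.0540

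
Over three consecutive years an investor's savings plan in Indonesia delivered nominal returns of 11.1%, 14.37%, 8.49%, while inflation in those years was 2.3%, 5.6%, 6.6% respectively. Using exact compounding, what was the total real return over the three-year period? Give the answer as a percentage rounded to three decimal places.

Nominal growth factor = 1.1110 × 1.1437 × 1.0849 = 1.378529
Price-level growth factor = 1.0230 × 1.0560 × 1.0660 = 1.151587
Real growth factor = 1.378529 / 1.151587 = 1.197069
Total real return = 1.197069 − 1 → 19.707%.

19.707%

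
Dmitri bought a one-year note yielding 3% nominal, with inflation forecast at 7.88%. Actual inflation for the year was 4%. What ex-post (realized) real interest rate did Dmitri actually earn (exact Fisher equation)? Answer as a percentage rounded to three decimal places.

Ex-post: (1 + 0.0300)/(1 + 0.0400) − 1 = -0.96154%
So the realized real rate is -0.962%.

-0.962%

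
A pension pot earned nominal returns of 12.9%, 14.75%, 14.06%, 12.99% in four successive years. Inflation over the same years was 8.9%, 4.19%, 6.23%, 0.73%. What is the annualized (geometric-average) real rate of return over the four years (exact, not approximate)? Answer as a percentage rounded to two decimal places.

Compound the nominal returns: 1.1290 × 1.1475 × 1.1406 × 1.1299 = 1.66962913.
Compound inflation: 1.0890 × 1.0419 × 1.0623 × 1.0073 = 1.21411530.
Deflate: 1.66962913 / 1.21411530 = 1.37518168.
Annualized real rate = 1.37518168^(1/4) − 1 = 8.2904% → 8.29%.

8.29%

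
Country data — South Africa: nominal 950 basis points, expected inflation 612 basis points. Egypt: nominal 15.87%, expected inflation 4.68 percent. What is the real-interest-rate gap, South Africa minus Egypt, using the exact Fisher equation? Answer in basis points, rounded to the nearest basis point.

-750 basis points

South Africa: (1 + 0.0950)/(1 + 0.0612) − 1 = 3.1851%
Egypt: (1 + 0.1587)/(1 + 0.0468) − 1 = 10.6897%
Differential = 3.1851% − 10.6897% = -7.5046% → -750 basis points.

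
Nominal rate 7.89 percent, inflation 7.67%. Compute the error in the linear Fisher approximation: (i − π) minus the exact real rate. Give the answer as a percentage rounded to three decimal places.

Approximate: r ≈ 7.890% − 7.670% = 0.2200%
Exact: (1 + 0.0789)/(1 + 0.0767) − 1 = 0.2043%
Error = 0.2200% − 0.2043% = 0.0157% → 0.016%.

0.016%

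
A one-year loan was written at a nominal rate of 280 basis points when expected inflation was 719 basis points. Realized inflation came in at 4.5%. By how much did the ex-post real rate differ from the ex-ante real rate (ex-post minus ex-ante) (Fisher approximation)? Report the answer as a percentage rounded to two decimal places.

2.69%

Ex-ante: 2.8% − 7.19% = -4.390%
Ex-post: 2.8% − 4.5% = -1.700%
Difference (ex-post − ex-ante) = 2.6900% → 2.69%.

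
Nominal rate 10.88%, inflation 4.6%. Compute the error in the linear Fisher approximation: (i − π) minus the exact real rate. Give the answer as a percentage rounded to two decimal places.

0.28%

Approximate: r ≈ 10.880% − 4.600% = 6.2800%
Exact: (1 + 0.1088)/(1 + 0.0460) − 1 = 6.0038%
Error = 6.2800% − 6.0038% = 0.2762% → 0.28%.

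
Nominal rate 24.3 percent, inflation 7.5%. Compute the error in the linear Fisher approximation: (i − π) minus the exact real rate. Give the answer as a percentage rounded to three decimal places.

1.172%

Approximate: r ≈ 24.300% − 7.500% = 16.8000%
Exact: (1 + 0.2430)/(1 + 0.0750) − 1 = 15.6279%
Error = 16.8000% − 15.6279% = 1.1721% → 1.172%.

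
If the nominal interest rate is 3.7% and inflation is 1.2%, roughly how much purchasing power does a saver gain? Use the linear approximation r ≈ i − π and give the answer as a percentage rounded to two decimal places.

r ≈ i − π = 3.7% − 1.2% = 2.50%.

2.50%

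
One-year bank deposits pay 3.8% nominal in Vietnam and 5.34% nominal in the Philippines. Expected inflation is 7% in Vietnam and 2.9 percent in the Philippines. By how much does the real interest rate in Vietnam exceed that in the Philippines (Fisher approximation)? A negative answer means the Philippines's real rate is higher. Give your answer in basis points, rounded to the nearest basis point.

-564 basis points

Vietnam: 3.8% − 7% = -3.200%
The Philippines: 5.34% − 2.9% = 2.440%
Differential = -5.640% → -564 basis points.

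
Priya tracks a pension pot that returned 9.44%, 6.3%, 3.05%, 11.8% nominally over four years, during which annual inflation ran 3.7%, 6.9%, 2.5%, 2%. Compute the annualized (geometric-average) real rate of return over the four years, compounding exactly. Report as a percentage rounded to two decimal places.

Nominal growth factor = 1.0944 × 1.0630 × 1.0305 × 1.1180 = 1.34029115
Price-level growth factor = 1.0370 × 1.0690 × 1.0250 × 1.0200 = 1.15899216
Real growth factor = 1.34029115 / 1.15899216 = 1.15642814
Annualized real rate = 1.15642814^(1/4) − 1 = 3.7002% → 3.70%.

3.70%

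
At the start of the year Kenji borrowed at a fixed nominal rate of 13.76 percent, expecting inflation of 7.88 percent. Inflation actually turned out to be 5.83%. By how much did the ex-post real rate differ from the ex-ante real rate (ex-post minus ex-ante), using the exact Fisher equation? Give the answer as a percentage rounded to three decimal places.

2.043%

Ex-ante: (1 + 0.1376)/(1 + 0.0788) − 1 = 5.4505%
Ex-post: (1 + 0.1376)/(1 + 0.0583) − 1 = 7.4931%
Difference (ex-post − ex-ante) = 2.0426% → 2.043%.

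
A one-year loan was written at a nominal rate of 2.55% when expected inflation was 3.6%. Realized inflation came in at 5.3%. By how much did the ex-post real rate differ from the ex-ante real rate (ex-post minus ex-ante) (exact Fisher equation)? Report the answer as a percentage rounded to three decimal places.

Ex-ante: (1 + 0.0255)/(1 + 0.0360) − 1 = -1.0135%
Ex-post: (1 + 0.0255)/(1 + 0.0530) − 1 = -2.6116%
Difference (ex-post − ex-ante) = -1.5981% → -1.598%.

-1.598%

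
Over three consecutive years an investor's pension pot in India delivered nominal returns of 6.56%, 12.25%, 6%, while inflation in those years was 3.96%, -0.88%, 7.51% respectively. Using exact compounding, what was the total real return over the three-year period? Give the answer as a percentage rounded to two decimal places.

14.45%

Nominal growth factor = 1.0656 × 1.1225 × 1.0600 = 1.267904
Price-level growth factor = 1.0396 × 0.9912 × 1.0751 = 1.107838
Real growth factor = 1.267904 / 1.107838 = 1.144485
Total real return = 1.144485 − 1 → 14.45%.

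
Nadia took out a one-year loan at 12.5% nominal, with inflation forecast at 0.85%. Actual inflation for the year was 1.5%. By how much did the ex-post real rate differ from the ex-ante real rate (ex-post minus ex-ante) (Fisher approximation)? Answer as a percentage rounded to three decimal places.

Ex-ante: 12.5% − 0.85% = 11.650%
Ex-post: 12.5% − 1.5% = 11.000%
Difference (ex-post − ex-ante) = -0.6500% → -0.650%.

-0.650%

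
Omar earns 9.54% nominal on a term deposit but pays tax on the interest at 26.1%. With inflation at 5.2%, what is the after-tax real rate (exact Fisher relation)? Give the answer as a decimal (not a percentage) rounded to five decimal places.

After-tax nominal return = 9.54% × (1 − 0.261) = 7.05006%.
1 + r = 1.0705006 / 1.05200 = 1.017586
After-tax real rate = 1.017586 − 1 → 0.01759.

0.01759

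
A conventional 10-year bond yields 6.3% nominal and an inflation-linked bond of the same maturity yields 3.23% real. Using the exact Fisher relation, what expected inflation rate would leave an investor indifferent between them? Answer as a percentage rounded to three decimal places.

2.974%

(1 + π) = (1 + i)/(1 + r) = 1.06300 / 1.03230 = 1.029739
Break-even inflation = 1.029739 − 1 → 2.974%.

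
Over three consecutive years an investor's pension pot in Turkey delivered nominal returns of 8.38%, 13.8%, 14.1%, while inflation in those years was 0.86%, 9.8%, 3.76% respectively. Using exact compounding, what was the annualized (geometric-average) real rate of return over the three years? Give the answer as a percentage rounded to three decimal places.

Nominal growth factor = 1.0838 × 1.1380 × 1.1410 = 1.40726878
Price-level growth factor = 1.0086 × 1.0980 × 1.0376 = 1.14908265
Real growth factor = 1.40726878 / 1.14908265 = 1.22468891
Annualized real rate = 1.22468891^(1/3) − 1 = 6.9897% → 6.990%.

6.990%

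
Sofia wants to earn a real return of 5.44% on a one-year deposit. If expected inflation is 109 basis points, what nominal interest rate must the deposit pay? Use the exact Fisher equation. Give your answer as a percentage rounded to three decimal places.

(1 + i) = (1 + r)(1 + π) = 1.05440 × 1.01090 = 1.06589296
i = 1.06589296 − 1, so the required nominal rate is 6.589%.

6.589%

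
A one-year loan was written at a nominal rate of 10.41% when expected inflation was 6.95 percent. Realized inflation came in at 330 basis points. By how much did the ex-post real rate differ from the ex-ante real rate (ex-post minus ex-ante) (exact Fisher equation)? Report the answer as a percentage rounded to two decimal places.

Ex-ante: (1 + 0.1041)/(1 + 0.0695) − 1 = 3.2352%
Ex-post: (1 + 0.1041)/(1 + 0.0330) − 1 = 6.8829%
Difference (ex-post − ex-ante) = 3.6477% → 3.65%.

3.65%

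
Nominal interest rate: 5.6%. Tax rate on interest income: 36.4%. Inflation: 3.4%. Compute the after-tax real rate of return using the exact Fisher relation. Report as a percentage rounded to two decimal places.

0.16%

After-tax nominal return = 5.6% × (1 − 0.364) = 3.5616%.
1 + r = 1.035616 / 1.03400 = 1.001563
After-tax real rate = 1.001563 − 1 → 0.16%.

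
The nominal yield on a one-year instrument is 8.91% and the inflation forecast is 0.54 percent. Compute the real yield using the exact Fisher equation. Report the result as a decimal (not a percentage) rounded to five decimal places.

By the Fisher relation, 1 + r = (1 + i)/(1 + π).
1 + r = 1.08910 / 1.00540 = 1.083250
r = 1.083250 − 1 = 8.3250%, i.e. 0.08325.

0.08325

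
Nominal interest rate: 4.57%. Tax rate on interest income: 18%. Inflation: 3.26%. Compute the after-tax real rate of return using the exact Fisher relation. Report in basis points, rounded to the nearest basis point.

47 basis points

After-tax nominal return = 4.57% × (1 − 0.18) = 3.7474%.
1 + r = 1.037474 / 1.03260 = 1.004720
After-tax real rate = 1.004720 − 1 → 47 basis points.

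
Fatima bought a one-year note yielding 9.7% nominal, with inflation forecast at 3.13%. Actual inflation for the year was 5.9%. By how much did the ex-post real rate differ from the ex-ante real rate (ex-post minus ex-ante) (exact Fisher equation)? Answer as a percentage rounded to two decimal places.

-2.78%

Ex-ante: (1 + 0.0970)/(1 + 0.0313) − 1 = 6.3706%
Ex-post: (1 + 0.0970)/(1 + 0.0590) − 1 = 3.5883%
Difference (ex-post − ex-ante) = -2.7823% → -2.78%.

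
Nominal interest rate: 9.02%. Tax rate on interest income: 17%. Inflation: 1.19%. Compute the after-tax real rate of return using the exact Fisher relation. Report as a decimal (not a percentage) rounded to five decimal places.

After-tax nominal return = 9.02% × (1 − 0.17) = 7.4866%.
1 + r = 1.074866 / 1.01190 = 1.062226
After-tax real rate = 1.062226 − 1 → 0.06223.

0.06223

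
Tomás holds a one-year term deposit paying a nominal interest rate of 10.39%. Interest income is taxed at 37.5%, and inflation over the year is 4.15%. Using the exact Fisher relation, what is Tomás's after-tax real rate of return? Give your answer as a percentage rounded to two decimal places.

2.25%

After-tax nominal return = 10.39% × (1 − 0.375) = 6.49375%.
1 + r = 1.0649375 / 1.04150 = 1.022504
After-tax real rate = 1.022504 − 1 → 2.25%.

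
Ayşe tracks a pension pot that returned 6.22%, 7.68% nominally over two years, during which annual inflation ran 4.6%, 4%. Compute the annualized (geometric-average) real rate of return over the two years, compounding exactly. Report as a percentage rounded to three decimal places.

Compound the nominal returns: 1.0622 × 1.0768 = 1.14377696.
Compound inflation: 1.0460 × 1.0400 = 1.08784000.
Deflate: 1.14377696 / 1.08784000 = 1.05142021.
Annualized real rate = 1.05142021^(1/2) − 1 = 2.5388% → 2.539%.

2.539%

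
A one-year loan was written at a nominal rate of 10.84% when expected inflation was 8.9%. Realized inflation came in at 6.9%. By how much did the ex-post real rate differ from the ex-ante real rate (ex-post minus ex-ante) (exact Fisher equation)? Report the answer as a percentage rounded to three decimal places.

1.904%

Ex-ante: (1 + 0.1084)/(1 + 0.0890) − 1 = 1.7815%
Ex-post: (1 + 0.1084)/(1 + 0.0690) − 1 = 3.6857%
Difference (ex-post − ex-ante) = 1.9042% → 1.904%.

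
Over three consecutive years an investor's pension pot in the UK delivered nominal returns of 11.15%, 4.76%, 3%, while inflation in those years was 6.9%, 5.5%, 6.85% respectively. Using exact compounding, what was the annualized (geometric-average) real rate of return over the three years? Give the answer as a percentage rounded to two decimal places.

-0.16%

Nominal growth factor = 1.1115 × 1.0476 × 1.0300 = 1.19933962
Price-level growth factor = 1.0690 × 1.0550 × 1.0685 = 1.20504896
Real growth factor = 1.19933962 / 1.20504896 = 0.99526215
Annualized real rate = 0.99526215^(1/3) − 1 = -0.1582% → -0.16%.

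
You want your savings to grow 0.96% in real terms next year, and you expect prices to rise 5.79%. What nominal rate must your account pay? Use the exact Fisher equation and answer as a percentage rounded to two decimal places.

(1 + i) = (1 + r)(1 + π) = 1.00960 × 1.05790 = 1.06805584
i = 1.06805584 − 1, so the required nominal rate is 6.81%.

6.81%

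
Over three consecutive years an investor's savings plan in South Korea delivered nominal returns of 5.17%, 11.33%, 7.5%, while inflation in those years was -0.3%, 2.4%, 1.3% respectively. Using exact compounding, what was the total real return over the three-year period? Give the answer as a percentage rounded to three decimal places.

21.705%

Nominal growth factor = 1.0517 × 1.1133 × 1.0750 = 1.258672
Price-level growth factor = 0.9970 × 1.0240 × 1.0130 = 1.034200
Real growth factor = 1.258672 / 1.034200 = 1.217049
Total real return = 1.217049 − 1 → 21.705%.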